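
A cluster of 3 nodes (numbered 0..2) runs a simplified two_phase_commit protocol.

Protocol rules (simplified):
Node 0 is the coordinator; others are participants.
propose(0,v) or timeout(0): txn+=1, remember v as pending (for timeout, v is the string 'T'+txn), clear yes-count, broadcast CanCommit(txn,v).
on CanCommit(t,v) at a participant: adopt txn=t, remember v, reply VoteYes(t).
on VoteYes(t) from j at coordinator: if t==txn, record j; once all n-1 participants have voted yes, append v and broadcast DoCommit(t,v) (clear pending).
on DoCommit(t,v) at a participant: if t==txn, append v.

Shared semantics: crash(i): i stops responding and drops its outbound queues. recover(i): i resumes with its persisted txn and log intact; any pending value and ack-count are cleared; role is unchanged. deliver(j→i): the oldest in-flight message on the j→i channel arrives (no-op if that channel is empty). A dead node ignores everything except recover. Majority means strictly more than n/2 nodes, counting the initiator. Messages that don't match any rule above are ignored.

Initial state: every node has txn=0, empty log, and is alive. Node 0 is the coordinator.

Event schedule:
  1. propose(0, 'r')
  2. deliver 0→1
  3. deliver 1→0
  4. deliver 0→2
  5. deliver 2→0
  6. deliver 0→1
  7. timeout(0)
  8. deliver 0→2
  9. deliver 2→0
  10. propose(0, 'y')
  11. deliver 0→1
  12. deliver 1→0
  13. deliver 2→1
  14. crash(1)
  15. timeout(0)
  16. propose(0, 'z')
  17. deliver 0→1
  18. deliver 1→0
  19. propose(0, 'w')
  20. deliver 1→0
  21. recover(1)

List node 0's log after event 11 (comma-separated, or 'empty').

r

after 1 — propose(0,'r'): n0:coor/t1/[-]
after 2 — deliver 0→1: n1:part/t1/[-]
after 3 — deliver 1→0: ·
after 4 — deliver 0→2: n2:part/t1/[-]
after 5 — deliver 2→0: n0:coor/t1/[r]
after 6 — deliver 0→1: n1:part/t1/[r]
after 7 — timeout(0): n0:coor/t2/[r]
after 8 — deliver 0→2: n2:part/t1/[r]
after 9 — deliver 2→0: ·
after 10 — propose(0,'y'): n0:coor/t3/[r]
after 11 — deliver 0→1: n1:part/t2/[r]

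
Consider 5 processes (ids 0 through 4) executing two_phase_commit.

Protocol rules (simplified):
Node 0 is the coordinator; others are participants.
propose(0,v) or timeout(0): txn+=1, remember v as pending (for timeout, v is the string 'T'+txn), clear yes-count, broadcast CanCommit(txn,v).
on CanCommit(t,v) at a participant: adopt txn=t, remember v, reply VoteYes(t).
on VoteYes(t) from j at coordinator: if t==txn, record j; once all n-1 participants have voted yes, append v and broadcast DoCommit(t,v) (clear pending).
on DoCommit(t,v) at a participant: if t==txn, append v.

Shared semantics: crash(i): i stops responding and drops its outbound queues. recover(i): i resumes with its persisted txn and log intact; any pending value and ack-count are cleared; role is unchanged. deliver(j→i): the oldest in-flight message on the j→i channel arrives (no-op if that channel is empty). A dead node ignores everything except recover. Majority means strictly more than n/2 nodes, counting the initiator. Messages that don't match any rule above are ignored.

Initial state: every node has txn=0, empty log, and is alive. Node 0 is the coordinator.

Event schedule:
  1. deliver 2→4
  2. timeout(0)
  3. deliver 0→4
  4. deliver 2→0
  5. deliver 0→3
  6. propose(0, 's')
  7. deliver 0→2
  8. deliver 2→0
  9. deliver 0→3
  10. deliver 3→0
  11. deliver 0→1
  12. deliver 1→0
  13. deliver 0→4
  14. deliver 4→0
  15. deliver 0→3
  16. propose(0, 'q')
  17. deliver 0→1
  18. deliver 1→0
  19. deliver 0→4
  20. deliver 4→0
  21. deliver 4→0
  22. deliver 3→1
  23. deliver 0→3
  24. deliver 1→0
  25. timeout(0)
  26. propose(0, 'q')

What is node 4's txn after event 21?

step 1 deliver 2→4: —
step 2 timeout(0): 0={coor,t=1,log=-}
step 3 deliver 0→4: 4={part,t=1,log=-}
step 4 deliver 2→0: —
step 5 deliver 0→3: 3={part,t=1,log=-}
step 6 propose(0,'s'): 0={coor,t=2,log=-}
step 7 deliver 0→2: 2={part,t=1,log=-}
step 8 deliver 2→0: —
step 9 deliver 0→3: 3={part,t=2,log=-}
step 10 deliver 3→0: —
step 11 deliver 0→1: 1={part,t=1,log=-}
step 12 deliver 1→0: —
step 13 deliver 0→4: 4={part,t=2,log=-}
step 14 deliver 4→0: —
step 15 deliver 0→3: —
step 16 propose(0,'q'): 0={coor,t=3,log=-}
step 17 deliver 0→1: 1={part,t=2,log=-}
step 18 deliver 1→0: —
step 19 deliver 0→4: 4={part,t=3,log=-}
step 20 deliver 4→0: —
step 21 deliver 4→0: —

3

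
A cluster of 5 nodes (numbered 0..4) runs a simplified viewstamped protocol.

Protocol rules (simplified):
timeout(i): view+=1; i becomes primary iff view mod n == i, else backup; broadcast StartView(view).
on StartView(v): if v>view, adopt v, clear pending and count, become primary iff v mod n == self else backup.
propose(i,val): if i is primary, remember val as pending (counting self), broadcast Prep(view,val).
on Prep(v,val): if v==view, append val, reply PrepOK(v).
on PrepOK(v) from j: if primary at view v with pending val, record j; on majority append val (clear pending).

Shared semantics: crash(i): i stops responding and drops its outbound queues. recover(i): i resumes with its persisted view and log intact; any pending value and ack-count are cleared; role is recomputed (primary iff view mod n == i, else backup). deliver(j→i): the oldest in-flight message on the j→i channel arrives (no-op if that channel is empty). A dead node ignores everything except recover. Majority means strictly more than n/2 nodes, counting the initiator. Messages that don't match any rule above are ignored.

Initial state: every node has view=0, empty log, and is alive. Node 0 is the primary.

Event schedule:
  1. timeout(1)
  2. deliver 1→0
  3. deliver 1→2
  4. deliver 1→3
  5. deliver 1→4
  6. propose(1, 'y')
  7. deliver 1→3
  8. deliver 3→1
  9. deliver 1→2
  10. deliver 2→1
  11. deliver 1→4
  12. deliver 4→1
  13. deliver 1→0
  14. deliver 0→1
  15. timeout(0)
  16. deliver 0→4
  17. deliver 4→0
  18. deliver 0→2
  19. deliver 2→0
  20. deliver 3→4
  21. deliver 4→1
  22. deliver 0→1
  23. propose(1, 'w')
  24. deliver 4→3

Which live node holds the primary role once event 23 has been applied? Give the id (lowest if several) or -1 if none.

2

after 1 — timeout(1): n1:prim/v1/[-]
after 2 — deliver 1→0: n0:back/v1/[-]
after 3 — deliver 1→2: n2:back/v1/[-]
after 4 — deliver 1→3: n3:back/v1/[-]
after 5 — deliver 1→4: n4:back/v1/[-]
after 6 — propose(1,'y'): ·
after 7 — deliver 1→3: n3:back/v1/[y]
after 8 — deliver 3→1: ·
after 9 — deliver 1→2: n2:back/v1/[y]
after 10 — deliver 2→1: n1:prim/v1/[y]
after 11 — deliver 1→4: n4:back/v1/[y]
after 12 — deliver 4→1: ·
after 13 — deliver 1→0: n0:back/v1/[y]
after 14 — deliver 0→1: ·
after 15 — timeout(0): n0:back/v2/[y]
after 16 — deliver 0→4: n4:back/v2/[y]
after 17 — deliver 4→0: ·
after 18 — deliver 0→2: n2:prim/v2/[y]
after 19 — deliver 2→0: ·
after 20 — deliver 3→4: ·
after 21 — deliver 4→1: ·
after 22 — deliver 0→1: n1:back/v2/[y]
after 23 — propose(1,'w'): ·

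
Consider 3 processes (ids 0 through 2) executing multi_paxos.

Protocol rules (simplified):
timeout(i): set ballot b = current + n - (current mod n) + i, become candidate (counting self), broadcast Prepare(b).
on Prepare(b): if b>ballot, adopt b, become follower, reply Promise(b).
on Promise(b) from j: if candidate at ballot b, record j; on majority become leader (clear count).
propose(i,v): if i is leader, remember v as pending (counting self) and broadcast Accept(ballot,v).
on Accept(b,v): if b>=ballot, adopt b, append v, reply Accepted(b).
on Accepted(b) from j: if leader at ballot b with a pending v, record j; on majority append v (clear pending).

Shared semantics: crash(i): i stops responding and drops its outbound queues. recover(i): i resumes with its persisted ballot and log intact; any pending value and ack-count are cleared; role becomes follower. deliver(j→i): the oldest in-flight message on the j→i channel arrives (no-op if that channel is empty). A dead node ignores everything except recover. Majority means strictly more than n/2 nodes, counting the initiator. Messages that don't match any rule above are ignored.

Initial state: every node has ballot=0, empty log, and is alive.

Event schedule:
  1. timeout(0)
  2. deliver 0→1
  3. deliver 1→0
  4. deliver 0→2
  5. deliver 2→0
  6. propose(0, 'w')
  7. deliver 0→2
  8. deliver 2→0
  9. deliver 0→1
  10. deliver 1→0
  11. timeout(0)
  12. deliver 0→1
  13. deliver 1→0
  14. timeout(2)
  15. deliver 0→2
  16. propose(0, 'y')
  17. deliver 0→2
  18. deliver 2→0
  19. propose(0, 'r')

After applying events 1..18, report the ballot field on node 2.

e1 timeout(0): 0[cand,b=3,-]
e2 deliver 0→1: 1[foll,b=3,-]
e3 deliver 1→0: 0[lead,b=3,-]
e4 deliver 0→2: 2[foll,b=3,-]
e5 deliver 2→0: ·
e6 propose(0,'w'): ·
e7 deliver 0→2: 2[foll,b=3,w]
e8 deliver 2→0: 0[lead,b=3,w]
e9 deliver 0→1: 1[foll,b=3,w]
e10 deliver 1→0: ·
e11 timeout(0): 0[cand,b=6,w]
e12 deliver 0→1: 1[foll,b=6,w]
e13 deliver 1→0: 0[lead,b=6,w]
e14 timeout(2): 2[cand,b=8,w]
e15 deliver 0→2: ·
e16 propose(0,'y'): ·
e17 deliver 0→2: ·
e18 deliver 2→0: 0[foll,b=8,w]

8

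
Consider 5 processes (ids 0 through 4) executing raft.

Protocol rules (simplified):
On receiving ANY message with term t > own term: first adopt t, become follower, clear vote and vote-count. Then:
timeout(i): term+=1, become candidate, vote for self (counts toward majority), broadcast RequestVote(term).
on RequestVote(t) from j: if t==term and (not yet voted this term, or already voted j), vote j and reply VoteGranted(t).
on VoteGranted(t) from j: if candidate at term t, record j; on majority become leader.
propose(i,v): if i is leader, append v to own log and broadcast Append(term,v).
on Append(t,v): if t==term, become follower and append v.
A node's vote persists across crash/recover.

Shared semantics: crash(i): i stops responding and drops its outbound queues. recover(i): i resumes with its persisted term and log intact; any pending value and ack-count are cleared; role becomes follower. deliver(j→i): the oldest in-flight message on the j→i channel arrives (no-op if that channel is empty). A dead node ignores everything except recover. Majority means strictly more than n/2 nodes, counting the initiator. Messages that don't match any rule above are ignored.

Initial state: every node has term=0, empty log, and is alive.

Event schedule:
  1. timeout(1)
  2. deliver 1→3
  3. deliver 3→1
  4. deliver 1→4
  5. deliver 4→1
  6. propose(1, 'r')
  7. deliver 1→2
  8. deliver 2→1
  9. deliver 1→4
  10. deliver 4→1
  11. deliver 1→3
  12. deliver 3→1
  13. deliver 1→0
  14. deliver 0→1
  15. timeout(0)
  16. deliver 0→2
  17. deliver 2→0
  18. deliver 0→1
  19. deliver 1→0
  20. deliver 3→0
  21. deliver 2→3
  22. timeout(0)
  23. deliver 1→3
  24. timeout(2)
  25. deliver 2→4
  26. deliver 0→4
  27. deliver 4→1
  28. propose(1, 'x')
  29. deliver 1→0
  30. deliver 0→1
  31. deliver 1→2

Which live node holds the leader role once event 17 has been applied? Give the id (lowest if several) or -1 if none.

1. timeout(1):  <1:cand t1 ->
2. deliver 1→3:  <3:foll t1 ->
3. deliver 3→1:  nop
4. deliver 1→4:  <4:foll t1 ->
5. deliver 4→1:  <1:lead t1 ->
6. propose(1,'r'):  <1:lead t1 r>
7. deliver 1→2:  <2:foll t1 ->
8. deliver 2→1:  nop
9. deliver 1→4:  <4:foll t1 r>
10. deliver 4→1:  nop
11. deliver 1→3:  <3:foll t1 r>
12. deliver 3→1:  nop
13. deliver 1→0:  <0:foll t1 ->
14. deliver 0→1:  nop
15. timeout(0):  <0:cand t2 ->
16. deliver 0→2:  <2:foll t2 ->
17. deliver 2→0:  nop

1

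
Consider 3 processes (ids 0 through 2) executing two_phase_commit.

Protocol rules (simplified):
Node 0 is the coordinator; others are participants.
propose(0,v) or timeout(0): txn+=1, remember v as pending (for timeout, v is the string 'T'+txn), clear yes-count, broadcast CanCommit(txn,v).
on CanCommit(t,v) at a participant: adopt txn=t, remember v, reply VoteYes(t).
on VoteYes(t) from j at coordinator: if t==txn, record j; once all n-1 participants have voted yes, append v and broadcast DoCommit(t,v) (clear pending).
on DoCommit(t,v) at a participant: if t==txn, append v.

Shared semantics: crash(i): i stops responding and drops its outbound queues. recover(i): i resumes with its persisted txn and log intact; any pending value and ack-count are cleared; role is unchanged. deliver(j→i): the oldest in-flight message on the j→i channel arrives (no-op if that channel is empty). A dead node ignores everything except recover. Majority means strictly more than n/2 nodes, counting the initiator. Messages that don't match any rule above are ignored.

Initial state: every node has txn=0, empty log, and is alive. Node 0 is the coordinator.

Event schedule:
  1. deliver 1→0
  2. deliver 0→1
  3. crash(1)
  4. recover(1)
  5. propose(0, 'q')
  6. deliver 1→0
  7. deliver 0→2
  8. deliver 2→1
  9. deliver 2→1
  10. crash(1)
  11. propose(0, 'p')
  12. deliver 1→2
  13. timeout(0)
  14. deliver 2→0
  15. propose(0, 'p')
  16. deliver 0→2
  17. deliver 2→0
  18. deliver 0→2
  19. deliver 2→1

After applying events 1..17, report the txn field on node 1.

0

e1 deliver 1→0: ·
e2 deliver 0→1: ·
e3 crash(1): 1[✗part,t=0,-]
e4 recover(1): 1[part,t=0,-]
e5 propose(0,'q'): 0[coor,t=1,-]
e6 deliver 1→0: ·
e7 deliver 0→2: 2[part,t=1,-]
e8 deliver 2→1: ·
e9 deliver 2→1: ·
e10 crash(1): 1[✗part,t=0,-]
e11 propose(0,'p'): 0[coor,t=2,-]
e12 deliver 1→2: ·
e13 timeout(0): 0[coor,t=3,-]
e14 deliver 2→0: ·
e15 propose(0,'p'): 0[coor,t=4,-]
e16 deliver 0→2: 2[part,t=2,-]
e17 deliver 2→0: ·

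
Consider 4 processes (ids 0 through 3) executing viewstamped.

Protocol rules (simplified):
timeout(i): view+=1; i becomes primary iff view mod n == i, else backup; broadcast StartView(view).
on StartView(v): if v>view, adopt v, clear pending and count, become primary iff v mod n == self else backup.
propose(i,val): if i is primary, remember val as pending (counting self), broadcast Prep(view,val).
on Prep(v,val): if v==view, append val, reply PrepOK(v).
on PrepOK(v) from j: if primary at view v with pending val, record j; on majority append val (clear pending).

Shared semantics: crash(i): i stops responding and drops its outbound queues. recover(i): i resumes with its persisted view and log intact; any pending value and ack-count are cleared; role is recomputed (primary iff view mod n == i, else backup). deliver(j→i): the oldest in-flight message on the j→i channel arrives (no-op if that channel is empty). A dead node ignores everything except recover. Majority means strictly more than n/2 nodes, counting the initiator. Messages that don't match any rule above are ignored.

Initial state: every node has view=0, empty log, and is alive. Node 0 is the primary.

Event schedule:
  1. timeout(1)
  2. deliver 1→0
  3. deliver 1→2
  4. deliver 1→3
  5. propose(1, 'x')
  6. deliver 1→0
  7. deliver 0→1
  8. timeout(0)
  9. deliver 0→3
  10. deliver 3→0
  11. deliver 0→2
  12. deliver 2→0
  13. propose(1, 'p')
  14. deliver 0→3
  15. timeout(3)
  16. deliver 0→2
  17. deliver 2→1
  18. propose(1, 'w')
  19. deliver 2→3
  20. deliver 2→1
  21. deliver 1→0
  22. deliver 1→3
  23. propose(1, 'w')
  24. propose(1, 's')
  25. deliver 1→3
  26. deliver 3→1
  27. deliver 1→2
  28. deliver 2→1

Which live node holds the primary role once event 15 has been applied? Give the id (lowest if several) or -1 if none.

1

step 1 timeout(1): 1={prim,v=1,log=-}
step 2 deliver 1→0: 0={back,v=1,log=-}
step 3 deliver 1→2: 2={back,v=1,log=-}
step 4 deliver 1→3: 3={back,v=1,log=-}
step 5 propose(1,'x'): —
step 6 deliver 1→0: 0={back,v=1,log=x}
step 7 deliver 0→1: —
step 8 timeout(0): 0={back,v=2,log=x}
step 9 deliver 0→3: 3={back,v=2,log=-}
step 10 deliver 3→0: —
step 11 deliver 0→2: 2={prim,v=2,log=-}
step 12 deliver 2→0: —
step 13 propose(1,'p'): —
step 14 deliver 0→3: —
step 15 timeout(3): 3={prim,v=3,log=-}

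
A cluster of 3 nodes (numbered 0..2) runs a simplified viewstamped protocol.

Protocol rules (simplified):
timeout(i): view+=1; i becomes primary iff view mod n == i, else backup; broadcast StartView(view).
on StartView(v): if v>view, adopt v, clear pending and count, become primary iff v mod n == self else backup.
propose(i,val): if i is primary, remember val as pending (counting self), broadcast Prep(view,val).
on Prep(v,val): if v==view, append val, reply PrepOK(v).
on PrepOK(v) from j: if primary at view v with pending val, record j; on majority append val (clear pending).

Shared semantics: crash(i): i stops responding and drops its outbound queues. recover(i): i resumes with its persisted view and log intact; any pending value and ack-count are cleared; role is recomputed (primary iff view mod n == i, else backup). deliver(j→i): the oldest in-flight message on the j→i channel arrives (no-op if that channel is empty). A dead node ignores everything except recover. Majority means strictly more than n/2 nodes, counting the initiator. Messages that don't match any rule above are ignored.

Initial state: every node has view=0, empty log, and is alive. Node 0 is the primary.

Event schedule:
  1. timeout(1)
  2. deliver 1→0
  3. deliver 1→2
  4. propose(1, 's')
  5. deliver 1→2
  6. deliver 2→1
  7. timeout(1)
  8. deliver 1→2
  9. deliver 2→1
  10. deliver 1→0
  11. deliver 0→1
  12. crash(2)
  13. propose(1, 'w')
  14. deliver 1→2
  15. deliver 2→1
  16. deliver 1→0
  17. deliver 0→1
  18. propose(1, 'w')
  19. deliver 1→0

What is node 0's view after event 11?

e1 timeout(1): 1[prim,v=1,-]
e2 deliver 1→0: 0[back,v=1,-]
e3 deliver 1→2: 2[back,v=1,-]
e4 propose(1,'s'): ·
e5 deliver 1→2: 2[back,v=1,s]
e6 deliver 2→1: 1[prim,v=1,s]
e7 timeout(1): 1[back,v=2,s]
e8 deliver 1→2: 2[prim,v=2,s]
e9 deliver 2→1: ·
e10 deliver 1→0: 0[back,v=1,s]
e11 deliver 0→1: ·

1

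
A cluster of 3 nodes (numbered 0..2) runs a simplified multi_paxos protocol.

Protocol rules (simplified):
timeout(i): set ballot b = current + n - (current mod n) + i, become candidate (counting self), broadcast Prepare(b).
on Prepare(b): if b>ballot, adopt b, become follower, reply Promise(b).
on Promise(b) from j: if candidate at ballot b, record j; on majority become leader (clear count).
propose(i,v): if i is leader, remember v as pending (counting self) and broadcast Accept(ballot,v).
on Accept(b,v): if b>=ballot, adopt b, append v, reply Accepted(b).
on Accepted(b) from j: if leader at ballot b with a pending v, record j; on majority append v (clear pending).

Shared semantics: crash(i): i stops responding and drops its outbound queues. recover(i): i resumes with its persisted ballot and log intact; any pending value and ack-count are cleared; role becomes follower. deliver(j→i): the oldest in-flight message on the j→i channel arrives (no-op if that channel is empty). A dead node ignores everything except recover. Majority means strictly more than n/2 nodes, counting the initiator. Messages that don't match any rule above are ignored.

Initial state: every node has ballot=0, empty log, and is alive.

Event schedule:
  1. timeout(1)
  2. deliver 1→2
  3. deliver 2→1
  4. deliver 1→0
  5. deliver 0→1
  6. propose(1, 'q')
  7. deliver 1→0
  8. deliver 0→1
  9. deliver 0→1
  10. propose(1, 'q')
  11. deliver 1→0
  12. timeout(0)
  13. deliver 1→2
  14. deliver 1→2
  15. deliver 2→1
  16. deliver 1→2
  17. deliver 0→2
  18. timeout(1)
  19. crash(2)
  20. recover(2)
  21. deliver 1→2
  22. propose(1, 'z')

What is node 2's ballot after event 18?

6

step 1 timeout(1): 1={cand,b=4,log=-}
step 2 deliver 1→2: 2={foll,b=4,log=-}
step 3 deliver 2→1: 1={lead,b=4,log=-}
step 4 deliver 1→0: 0={foll,b=4,log=-}
step 5 deliver 0→1: —
step 6 propose(1,'q'): —
step 7 deliver 1→0: 0={foll,b=4,log=q}
step 8 deliver 0→1: 1={lead,b=4,log=q}
step 9 deliver 0→1: —
step 10 propose(1,'q'): —
step 11 deliver 1→0: 0={foll,b=4,log=q,q}
step 12 timeout(0): 0={cand,b=6,log=q,q}
step 13 deliver 1→2: 2={foll,b=4,log=q}
step 14 deliver 1→2: 2={foll,b=4,log=q,q}
step 15 deliver 2→1: 1={lead,b=4,log=q,q}
step 16 deliver 1→2: —
step 17 deliver 0→2: 2={foll,b=6,log=q,q}
step 18 timeout(1): 1={cand,b=7,log=q,q}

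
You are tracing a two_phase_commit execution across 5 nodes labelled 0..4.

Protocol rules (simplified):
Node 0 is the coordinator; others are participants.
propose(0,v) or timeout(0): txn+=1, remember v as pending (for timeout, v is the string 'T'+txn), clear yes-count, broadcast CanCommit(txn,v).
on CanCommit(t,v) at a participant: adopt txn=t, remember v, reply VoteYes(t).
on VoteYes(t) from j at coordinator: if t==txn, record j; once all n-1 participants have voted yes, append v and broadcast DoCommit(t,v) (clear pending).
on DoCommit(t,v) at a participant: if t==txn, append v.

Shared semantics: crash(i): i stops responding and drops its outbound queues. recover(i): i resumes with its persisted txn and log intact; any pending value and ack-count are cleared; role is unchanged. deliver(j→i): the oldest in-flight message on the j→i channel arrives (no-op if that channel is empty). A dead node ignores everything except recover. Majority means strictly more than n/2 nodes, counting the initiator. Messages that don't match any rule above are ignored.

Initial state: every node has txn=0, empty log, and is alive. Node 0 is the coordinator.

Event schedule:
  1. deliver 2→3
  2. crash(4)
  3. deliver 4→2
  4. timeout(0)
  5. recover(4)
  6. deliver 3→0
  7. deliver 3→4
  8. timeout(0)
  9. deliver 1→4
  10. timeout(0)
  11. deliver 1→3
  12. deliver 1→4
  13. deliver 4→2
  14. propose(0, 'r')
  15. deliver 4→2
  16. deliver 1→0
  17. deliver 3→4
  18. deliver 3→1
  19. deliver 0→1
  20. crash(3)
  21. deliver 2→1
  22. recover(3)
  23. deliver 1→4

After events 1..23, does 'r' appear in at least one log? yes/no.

step 1 deliver 2→3: —
step 2 crash(4): 4={✗part,t=0,log=-}
step 3 deliver 4→2: —
step 4 timeout(0): 0={coor,t=1,log=-}
step 5 recover(4): 4={part,t=0,log=-}
step 6 deliver 3→0: —
step 7 deliver 3→4: —
step 8 timeout(0): 0={coor,t=2,log=-}
step 9 deliver 1→4: —
step 10 timeout(0): 0={coor,t=3,log=-}
step 11 deliver 1→3: —
step 12 deliver 1→4: —
step 13 deliver 4→2: —
step 14 propose(0,'r'): 0={coor,t=4,log=-}
step 15 deliver 4→2: —
step 16 deliver 1→0: —
step 17 deliver 3→4: —
step 18 deliver 3→1: —
step 19 deliver 0→1: 1={part,t=1,log=-}
step 20 crash(3): 3={✗part,t=0,log=-}
step 21 deliver 2→1: —
step 22 recover(3): 3={part,t=0,log=-}
step 23 deliver 1→4: —

no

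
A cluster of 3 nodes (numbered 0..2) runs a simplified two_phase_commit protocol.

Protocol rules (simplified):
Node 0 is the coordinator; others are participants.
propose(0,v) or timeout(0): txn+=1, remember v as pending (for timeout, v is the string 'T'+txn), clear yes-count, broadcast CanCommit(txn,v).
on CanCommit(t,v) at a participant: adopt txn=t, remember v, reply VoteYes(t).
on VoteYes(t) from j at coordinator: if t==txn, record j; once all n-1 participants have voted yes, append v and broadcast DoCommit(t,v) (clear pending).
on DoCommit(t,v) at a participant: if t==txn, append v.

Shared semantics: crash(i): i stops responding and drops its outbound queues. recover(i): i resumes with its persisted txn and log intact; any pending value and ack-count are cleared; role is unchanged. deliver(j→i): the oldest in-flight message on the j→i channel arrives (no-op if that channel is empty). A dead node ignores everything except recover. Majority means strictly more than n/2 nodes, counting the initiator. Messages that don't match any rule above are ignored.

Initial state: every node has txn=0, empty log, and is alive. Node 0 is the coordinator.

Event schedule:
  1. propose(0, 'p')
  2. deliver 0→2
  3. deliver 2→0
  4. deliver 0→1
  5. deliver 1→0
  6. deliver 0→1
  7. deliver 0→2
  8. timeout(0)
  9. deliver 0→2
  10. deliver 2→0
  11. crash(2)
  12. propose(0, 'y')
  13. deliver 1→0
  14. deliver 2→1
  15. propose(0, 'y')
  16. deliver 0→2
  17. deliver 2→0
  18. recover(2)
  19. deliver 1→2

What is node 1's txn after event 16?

after 1 — propose(0,'p'): n0:coor/t1/[-]
after 2 — deliver 0→2: n2:part/t1/[-]
after 3 — deliver 2→0: ·
after 4 — deliver 0→1: n1:part/t1/[-]
after 5 — deliver 1→0: n0:coor/t1/[p]
after 6 — deliver 0→1: n1:part/t1/[p]
after 7 — deliver 0→2: n2:part/t1/[p]
after 8 — timeout(0): n0:coor/t2/[p]
after 9 — deliver 0→2: n2:part/t2/[p]
after 10 — deliver 2→0: ·
after 11 — crash(2): n2:✗part/t2/[p]
after 12 — propose(0,'y'): n0:coor/t3/[p]
after 13 — deliver 1→0: ·
after 14 — deliver 2→1: ·
after 15 — propose(0,'y'): n0:coor/t4/[p]
after 16 — deliver 0→2: ·

1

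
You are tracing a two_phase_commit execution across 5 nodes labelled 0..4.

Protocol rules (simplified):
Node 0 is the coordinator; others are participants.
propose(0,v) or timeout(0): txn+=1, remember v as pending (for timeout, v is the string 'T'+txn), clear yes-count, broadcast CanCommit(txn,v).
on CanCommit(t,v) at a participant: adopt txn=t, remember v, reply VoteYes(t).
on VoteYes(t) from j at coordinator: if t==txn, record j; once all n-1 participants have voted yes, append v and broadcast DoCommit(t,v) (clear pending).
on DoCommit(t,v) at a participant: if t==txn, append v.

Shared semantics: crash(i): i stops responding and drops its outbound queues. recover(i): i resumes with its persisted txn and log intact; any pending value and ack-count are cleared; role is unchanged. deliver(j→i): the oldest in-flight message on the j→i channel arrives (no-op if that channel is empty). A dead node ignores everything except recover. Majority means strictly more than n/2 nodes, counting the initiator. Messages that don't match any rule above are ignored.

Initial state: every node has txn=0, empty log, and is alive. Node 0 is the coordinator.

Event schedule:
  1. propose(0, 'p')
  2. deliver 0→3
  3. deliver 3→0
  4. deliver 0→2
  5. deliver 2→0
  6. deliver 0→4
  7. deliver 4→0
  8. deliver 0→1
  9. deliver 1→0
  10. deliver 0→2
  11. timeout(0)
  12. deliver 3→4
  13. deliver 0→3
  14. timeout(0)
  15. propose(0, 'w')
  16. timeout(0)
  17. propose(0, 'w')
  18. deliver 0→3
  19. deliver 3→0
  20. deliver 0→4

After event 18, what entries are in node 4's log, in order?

empty

step 1 propose(0,'p'): 0={coor,t=1,log=-}
step 2 deliver 0→3: 3={part,t=1,log=-}
step 3 deliver 3→0: —
step 4 deliver 0→2: 2={part,t=1,log=-}
step 5 deliver 2→0: —
step 6 deliver 0→4: 4={part,t=1,log=-}
step 7 deliver 4→0: —
step 8 deliver 0→1: 1={part,t=1,log=-}
step 9 deliver 1→0: 0={coor,t=1,log=p}
step 10 deliver 0→2: 2={part,t=1,log=p}
step 11 timeout(0): 0={coor,t=2,log=p}
step 12 deliver 3→4: —
step 13 deliver 0→3: 3={part,t=1,log=p}
step 14 timeout(0): 0={coor,t=3,log=p}
step 15 propose(0,'w'): 0={coor,t=4,log=p}
step 16 timeout(0): 0={coor,t=5,log=p}
step 17 propose(0,'w'): 0={coor,t=6,log=p}
step 18 deliver 0→3: 3={part,t=2,log=p}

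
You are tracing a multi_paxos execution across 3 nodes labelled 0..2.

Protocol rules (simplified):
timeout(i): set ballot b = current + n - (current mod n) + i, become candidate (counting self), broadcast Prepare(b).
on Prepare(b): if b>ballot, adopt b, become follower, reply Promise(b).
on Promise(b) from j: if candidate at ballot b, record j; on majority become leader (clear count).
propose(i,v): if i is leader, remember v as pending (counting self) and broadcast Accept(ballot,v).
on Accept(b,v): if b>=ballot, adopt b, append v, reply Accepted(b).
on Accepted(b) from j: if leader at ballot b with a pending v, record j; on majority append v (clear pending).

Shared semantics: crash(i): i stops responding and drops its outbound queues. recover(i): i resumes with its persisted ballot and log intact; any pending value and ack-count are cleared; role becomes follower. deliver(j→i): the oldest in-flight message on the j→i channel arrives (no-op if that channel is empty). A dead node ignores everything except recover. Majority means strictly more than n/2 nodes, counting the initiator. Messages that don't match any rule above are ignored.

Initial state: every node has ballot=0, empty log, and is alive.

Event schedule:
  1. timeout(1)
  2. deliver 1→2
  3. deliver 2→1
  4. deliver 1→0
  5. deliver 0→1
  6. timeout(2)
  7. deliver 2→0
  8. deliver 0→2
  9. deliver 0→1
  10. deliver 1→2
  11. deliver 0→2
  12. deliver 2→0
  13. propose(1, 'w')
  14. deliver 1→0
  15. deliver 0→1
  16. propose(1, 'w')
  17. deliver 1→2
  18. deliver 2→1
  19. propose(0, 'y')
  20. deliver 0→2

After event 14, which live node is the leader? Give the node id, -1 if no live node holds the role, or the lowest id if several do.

1

after 1 — timeout(1): n1:cand/b4/[-]
after 2 — deliver 1→2: n2:foll/b4/[-]
after 3 — deliver 2→1: n1:lead/b4/[-]
after 4 — deliver 1→0: n0:foll/b4/[-]
after 5 — deliver 0→1: ·
after 6 — timeout(2): n2:cand/b8/[-]
after 7 — deliver 2→0: n0:foll/b8/[-]
after 8 — deliver 0→2: n2:lead/b8/[-]
after 9 — deliver 0→1: ·
after 10 — deliver 1→2: ·
after 11 — deliver 0→2: ·
after 12 — deliver 2→0: ·
after 13 — propose(1,'w'): ·
after 14 — deliver 1→0: ·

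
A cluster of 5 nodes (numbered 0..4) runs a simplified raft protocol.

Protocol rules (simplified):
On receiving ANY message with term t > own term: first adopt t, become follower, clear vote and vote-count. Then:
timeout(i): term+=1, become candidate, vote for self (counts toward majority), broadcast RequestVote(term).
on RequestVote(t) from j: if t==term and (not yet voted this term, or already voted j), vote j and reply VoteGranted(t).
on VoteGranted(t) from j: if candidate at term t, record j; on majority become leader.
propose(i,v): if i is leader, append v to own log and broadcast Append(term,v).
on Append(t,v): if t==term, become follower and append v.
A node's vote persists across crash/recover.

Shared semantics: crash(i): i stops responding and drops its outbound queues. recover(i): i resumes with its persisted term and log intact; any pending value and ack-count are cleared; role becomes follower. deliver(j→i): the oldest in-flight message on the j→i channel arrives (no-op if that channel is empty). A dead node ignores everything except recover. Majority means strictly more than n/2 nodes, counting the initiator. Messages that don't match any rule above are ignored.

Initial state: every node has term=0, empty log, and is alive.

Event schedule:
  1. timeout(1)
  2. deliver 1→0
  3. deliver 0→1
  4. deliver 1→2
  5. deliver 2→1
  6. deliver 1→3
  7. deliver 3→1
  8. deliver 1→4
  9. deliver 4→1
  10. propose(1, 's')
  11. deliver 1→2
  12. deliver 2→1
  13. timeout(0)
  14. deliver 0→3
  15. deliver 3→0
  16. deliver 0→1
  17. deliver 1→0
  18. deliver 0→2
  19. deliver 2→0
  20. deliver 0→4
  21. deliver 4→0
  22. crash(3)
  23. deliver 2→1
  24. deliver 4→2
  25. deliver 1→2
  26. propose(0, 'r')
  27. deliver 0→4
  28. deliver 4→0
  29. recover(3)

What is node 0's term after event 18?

step 1 timeout(1): 1={cand,t=1,log=-}
step 2 deliver 1→0: 0={foll,t=1,log=-}
step 3 deliver 0→1: —
step 4 deliver 1→2: 2={foll,t=1,log=-}
step 5 deliver 2→1: 1={lead,t=1,log=-}
step 6 deliver 1→3: 3={foll,t=1,log=-}
step 7 deliver 3→1: —
step 8 deliver 1→4: 4={foll,t=1,log=-}
step 9 deliver 4→1: —
step 10 propose(1,'s'): 1={lead,t=1,log=s}
step 11 deliver 1→2: 2={foll,t=1,log=s}
step 12 deliver 2→1: —
step 13 timeout(0): 0={cand,t=2,log=-}
step 14 deliver 0→3: 3={foll,t=2,log=-}
step 15 deliver 3→0: —
step 16 deliver 0→1: 1={foll,t=2,log=s}
step 17 deliver 1→0: —
step 18 deliver 0→2: 2={foll,t=2,log=s}

2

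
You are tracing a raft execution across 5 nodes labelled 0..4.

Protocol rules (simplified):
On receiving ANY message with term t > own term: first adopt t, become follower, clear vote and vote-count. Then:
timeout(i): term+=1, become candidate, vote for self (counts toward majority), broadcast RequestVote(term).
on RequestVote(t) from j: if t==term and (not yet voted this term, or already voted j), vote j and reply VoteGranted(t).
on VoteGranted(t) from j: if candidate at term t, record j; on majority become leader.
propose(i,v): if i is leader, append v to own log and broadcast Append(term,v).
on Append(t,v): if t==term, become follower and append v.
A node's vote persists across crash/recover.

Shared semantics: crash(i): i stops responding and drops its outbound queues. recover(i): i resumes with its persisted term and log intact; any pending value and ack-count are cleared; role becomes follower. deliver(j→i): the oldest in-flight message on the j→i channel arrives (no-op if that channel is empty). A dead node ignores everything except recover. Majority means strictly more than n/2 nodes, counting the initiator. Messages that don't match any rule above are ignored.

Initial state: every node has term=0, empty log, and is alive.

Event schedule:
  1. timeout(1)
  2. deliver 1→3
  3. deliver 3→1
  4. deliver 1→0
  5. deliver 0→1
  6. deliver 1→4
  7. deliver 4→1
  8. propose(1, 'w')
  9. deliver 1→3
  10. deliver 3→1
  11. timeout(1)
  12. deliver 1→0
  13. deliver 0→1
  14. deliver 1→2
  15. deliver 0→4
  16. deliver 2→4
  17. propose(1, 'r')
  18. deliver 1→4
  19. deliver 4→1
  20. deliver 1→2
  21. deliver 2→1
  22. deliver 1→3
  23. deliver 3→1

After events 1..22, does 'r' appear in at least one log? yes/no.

step 1 timeout(1): 1={cand,t=1,log=-}
step 2 deliver 1→3: 3={foll,t=1,log=-}
step 3 deliver 3→1: —
step 4 deliver 1→0: 0={foll,t=1,log=-}
step 5 deliver 0→1: 1={lead,t=1,log=-}
step 6 deliver 1→4: 4={foll,t=1,log=-}
step 7 deliver 4→1: —
step 8 propose(1,'w'): 1={lead,t=1,log=w}
step 9 deliver 1→3: 3={foll,t=1,log=w}
step 10 deliver 3→1: —
step 11 timeout(1): 1={cand,t=2,log=w}
step 12 deliver 1→0: 0={foll,t=1,log=w}
step 13 deliver 0→1: —
step 14 deliver 1→2: 2={foll,t=1,log=-}
step 15 deliver 0→4: —
step 16 deliver 2→4: —
step 17 propose(1,'r'): —
step 18 deliver 1→4: 4={foll,t=1,log=w}
step 19 deliver 4→1: —
step 20 deliver 1→2: 2={foll,t=1,log=w}
step 21 deliver 2→1: —
step 22 deliver 1→3: 3={foll,t=2,log=w}

no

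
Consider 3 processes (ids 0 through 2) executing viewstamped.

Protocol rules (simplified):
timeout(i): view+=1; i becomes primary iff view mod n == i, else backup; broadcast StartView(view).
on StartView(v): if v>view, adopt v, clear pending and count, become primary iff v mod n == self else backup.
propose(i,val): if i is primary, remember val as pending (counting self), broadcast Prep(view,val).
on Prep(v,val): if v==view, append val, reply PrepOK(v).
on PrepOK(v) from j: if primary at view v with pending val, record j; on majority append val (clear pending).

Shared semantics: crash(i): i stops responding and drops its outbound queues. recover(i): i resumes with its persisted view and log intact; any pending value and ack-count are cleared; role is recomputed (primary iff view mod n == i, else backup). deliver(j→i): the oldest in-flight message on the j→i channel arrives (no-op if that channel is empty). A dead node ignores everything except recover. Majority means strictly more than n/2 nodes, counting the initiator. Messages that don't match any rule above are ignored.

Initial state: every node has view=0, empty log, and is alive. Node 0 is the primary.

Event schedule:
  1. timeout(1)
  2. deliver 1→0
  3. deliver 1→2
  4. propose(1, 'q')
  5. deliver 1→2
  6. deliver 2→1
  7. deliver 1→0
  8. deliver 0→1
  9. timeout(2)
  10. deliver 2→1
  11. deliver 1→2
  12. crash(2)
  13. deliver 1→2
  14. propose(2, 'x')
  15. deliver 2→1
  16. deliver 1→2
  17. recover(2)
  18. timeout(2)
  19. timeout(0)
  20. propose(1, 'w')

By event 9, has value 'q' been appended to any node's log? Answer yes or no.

yes

after 1 — timeout(1): n1:prim/v1/[-]
after 2 — deliver 1→0: n0:back/v1/[-]
after 3 — deliver 1→2: n2:back/v1/[-]
after 4 — propose(1,'q'): ·
after 5 — deliver 1→2: n2:back/v1/[q]
after 6 — deliver 2→1: n1:prim/v1/[q]
after 7 — deliver 1→0: n0:back/v1/[q]
after 8 — deliver 0→1: ·
after 9 — timeout(2): n2:prim/v2/[q]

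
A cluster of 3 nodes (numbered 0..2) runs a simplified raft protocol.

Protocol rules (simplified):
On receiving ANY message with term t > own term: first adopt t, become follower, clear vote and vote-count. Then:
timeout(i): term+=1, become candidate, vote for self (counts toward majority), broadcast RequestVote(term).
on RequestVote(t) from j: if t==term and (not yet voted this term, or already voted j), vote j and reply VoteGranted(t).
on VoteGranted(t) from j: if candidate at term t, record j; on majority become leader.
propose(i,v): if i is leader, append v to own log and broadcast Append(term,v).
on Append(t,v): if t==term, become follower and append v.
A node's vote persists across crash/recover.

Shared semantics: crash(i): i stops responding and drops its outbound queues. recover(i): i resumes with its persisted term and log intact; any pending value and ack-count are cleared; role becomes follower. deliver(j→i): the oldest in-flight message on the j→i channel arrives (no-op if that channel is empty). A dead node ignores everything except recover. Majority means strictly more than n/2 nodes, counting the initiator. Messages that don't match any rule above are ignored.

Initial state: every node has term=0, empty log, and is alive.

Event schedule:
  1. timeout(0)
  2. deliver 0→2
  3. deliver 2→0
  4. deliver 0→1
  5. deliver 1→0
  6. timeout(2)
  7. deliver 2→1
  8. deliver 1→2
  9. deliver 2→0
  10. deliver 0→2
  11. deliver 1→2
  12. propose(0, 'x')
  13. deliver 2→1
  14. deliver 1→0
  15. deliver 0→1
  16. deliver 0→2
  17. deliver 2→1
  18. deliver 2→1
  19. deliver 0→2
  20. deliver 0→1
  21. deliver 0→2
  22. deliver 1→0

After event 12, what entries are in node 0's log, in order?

e1 timeout(0): 0[cand,t=1,-]
e2 deliver 0→2: 2[foll,t=1,-]
e3 deliver 2→0: 0[lead,t=1,-]
e4 deliver 0→1: 1[foll,t=1,-]
e5 deliver 1→0: ·
e6 timeout(2): 2[cand,t=2,-]
e7 deliver 2→1: 1[foll,t=2,-]
e8 deliver 1→2: 2[lead,t=2,-]
e9 deliver 2→0: 0[foll,t=2,-]
e10 deliver 0→2: ·
e11 deliver 1→2: ·
e12 propose(0,'x'): ·

empty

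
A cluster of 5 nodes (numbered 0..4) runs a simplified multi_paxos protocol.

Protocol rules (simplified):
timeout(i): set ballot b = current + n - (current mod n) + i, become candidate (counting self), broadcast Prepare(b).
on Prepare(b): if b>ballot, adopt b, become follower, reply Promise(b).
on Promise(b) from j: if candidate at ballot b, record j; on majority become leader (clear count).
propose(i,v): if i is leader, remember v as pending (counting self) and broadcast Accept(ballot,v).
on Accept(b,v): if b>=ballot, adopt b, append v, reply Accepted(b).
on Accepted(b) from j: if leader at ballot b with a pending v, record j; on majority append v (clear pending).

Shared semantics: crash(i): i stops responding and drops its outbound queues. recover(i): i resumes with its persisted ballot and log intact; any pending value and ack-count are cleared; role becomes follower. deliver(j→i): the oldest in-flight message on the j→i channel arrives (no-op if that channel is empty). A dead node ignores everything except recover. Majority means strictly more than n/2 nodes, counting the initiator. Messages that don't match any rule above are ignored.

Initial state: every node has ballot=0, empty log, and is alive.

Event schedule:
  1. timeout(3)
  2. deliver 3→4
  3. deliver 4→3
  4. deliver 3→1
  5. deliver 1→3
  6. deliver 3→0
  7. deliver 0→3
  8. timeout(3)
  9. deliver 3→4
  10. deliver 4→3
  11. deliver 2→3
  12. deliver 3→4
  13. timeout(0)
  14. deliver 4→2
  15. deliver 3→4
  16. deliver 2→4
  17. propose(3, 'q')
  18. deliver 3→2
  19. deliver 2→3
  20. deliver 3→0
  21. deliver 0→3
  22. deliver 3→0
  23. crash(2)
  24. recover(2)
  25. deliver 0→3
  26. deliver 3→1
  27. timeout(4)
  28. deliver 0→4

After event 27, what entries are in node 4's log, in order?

empty

1. timeout(3):  <3:cand b8 ->
2. deliver 3→4:  <4:foll b8 ->
3. deliver 4→3:  nop
4. deliver 3→1:  <1:foll b8 ->
5. deliver 1→3:  <3:lead b8 ->
6. deliver 3→0:  <0:foll b8 ->
7. deliver 0→3:  nop
8. timeout(3):  <3:cand b13 ->
9. deliver 3→4:  <4:foll b13 ->
10. deliver 4→3:  nop
11. deliver 2→3:  nop
12. deliver 3→4:  nop
13. timeout(0):  <0:cand b10 ->
14. deliver 4→2:  nop
15. deliver 3→4:  nop
16. deliver 2→4:  nop
17. propose(3,'q'):  nop
18. deliver 3→2:  <2:foll b8 ->
19. deliver 2→3:  nop
20. deliver 3→0:  <0:foll b13 ->
21. deliver 0→3:  nop
22. deliver 3→0:  nop
23. crash(2):  <2:✗foll b8 ->
24. recover(2):  <2:foll b8 ->
25. deliver 0→3:  <3:lead b13 ->
26. deliver 3→1:  <1:foll b13 ->
27. timeout(4):  <4:cand b19 ->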